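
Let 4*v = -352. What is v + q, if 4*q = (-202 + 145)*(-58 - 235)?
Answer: 16349/4 ≈ 4087.3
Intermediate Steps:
v = -88 (v = (¼)*(-352) = -88)
q = 16701/4 (q = ((-202 + 145)*(-58 - 235))/4 = (-57*(-293))/4 = (¼)*16701 = 16701/4 ≈ 4175.3)
v + q = -88 + 16701/4 = 16349/4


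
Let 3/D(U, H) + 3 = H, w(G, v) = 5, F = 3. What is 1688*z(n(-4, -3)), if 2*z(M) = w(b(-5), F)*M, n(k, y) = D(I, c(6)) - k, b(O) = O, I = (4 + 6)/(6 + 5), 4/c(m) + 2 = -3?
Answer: 257420/19 ≈ 13548.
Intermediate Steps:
c(m) = -⅘ (c(m) = 4/(-2 - 3) = 4/(-5) = 4*(-⅕) = -⅘)
I = 10/11 ≈ 0.90909
D(U, H) = 3/(-3 + H)
n(k, y) = -15/19 - k (n(k, y) = 3/(-3 - ⅘) - k = 3/(-19/5) - k = 3*(-5/19) - k = -15/19 - k)
z(M) = 5*M/2 (z(M) = (5*M)/2 = 5*M/2)
1688*z(n(-4, -3)) = 1688*(5*(-15/19 - 1*(-4))/2) = 1688*(5*(-15/19 + 4)/2) = 1688*((5/2)*(61/19)) = 1688*(305/38) = 257420/19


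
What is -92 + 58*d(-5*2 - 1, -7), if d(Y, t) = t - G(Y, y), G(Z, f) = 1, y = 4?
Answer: -556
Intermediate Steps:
d(Y, t) = -1 + t (d(Y, t) = t - 1*1 = t - 1 = -1 + t)
-92 + 58*d(-5*2 - 1, -7) = -92 + 58*(-1 - 7) = -92 + 58*(-8) = -92 - 464 = -556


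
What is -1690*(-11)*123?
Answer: 2286570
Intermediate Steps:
-1690*(-11)*123 = -130*(-143)*123 = 18590*123 = 2286570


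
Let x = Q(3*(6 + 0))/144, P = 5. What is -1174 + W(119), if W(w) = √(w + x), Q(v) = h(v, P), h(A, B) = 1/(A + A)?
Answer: -1174 + √616897/72 ≈ -1163.1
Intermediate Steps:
h(A, B) = 1/(2*A)
Q(v) = 1/(2*v)
x = 1/5184 (x = (1/(2*((3*(6 + 0)))))/144 = (1/(2*((3*6))))*(1/144) = ((½)/18)*(1/144) = ((½)*(1/18))*(1/144) = (1/36)*(1/144) = 1/5184 ≈ 0.00019290)
W(w) = √(1/5184 + w) (W(w) = √(w + 1/5184) = √(1/5184 + w))
-1174 + W(119) = -1174 + √(1 + 5184*119)/72 = -1174 + √(1 + 616896)/72 = -1174 + √616897/72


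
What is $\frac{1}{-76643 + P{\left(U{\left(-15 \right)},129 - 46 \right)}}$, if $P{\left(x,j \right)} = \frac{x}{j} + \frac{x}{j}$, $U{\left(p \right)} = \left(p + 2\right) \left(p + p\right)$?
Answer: $- \frac{83}{6360589} \approx -1.3049 \cdot 10^{-5}$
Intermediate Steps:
$U{\left(p \right)} = 2 p \left(2 + p\right)$ ($U{\left(p \right)} = \left(2 + p\right) 2 p = 2 p \left(2 + p\right)$)
$P{\left(x,j \right)} = \frac{2 x}{j}$
$\frac{1}{-76643 + P{\left(U{\left(-15 \right)},129 - 46 \right)}} = \frac{1}{-76643 + \frac{2 \cdot 2 \left(-15\right) \left(2 - 15\right)}{129 - 46}} = \frac{1}{-76643 + \frac{2 \cdot 2 \left(-15\right) \left(-13\right)}{83}} = \frac{1}{-76643 + 2 \cdot 390 \cdot \frac{1}{83}} = \frac{1}{-76643 + \frac{780}{83}} = \frac{1}{- \frac{6360589}{83}} = - \frac{83}{6360589}$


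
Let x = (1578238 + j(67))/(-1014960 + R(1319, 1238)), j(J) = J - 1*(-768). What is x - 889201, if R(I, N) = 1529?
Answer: -901145437704/1013431 ≈ -8.8920e+5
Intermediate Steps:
j(J) = 768 + J (j(J) = J + 768 = 768 + J)
x = -1579073/1013431 (x = (1578238 + (768 + 67))/(-1014960 + 1529) = (1578238 + 835)/(-1013431) = 1579073*(-1/1013431) = -1579073/1013431 ≈ -1.5581)
x - 889201 = -1579073/1013431 - 889201 = -901145437704/1013431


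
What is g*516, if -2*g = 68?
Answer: -17544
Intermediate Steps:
g = -34 (g = -1/2*68 = -34)
g*516 = -34*516 = -17544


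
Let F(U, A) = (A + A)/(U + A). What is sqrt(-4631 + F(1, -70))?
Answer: I*sqrt(22038531)/69 ≈ 68.036*I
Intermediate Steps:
F(U, A) = 2*A/(A + U) (F(U, A) = (2*A)/(A + U) = 2*A/(A + U))
sqrt(-4631 + F(1, -70)) = sqrt(-4631 + 2*(-70)/(-70 + 1)) = sqrt(-4631 + 2*(-70)/(-69)) = sqrt(-4631 + 2*(-70)*(-1/69)) = sqrt(-4631 + 140/69) = sqrt(-319399/69) = I*sqrt(22038531)/69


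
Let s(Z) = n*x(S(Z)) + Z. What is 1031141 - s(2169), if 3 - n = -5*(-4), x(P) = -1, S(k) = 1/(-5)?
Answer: 1028955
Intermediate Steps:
S(k) = -1/5
n = -17 (n = 3 - (-5)*(-4) = 3 - 1*20 = 3 - 20 = -17)
s(Z) = 17 + Z (s(Z) = -17*(-1) + Z = 17 + Z)
1031141 - s(2169) = 1031141 - (17 + 2169) = 1031141 - 1*2186 = 1031141 - 2186 = 1028955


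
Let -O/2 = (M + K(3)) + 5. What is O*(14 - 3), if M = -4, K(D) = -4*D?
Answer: 242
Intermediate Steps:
O = 22 (O = -2*((-4 - 4*3) + 5) = -2*((-4 - 12) + 5) = -2*(-16 + 5) = -2*(-11) = 22)
O*(14 - 3) = 22*(14 - 3) = 22*11 = 242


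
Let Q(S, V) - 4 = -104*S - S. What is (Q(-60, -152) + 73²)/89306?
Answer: 11633/89306 ≈ 0.13026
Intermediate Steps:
Q(S, V) = 4 - 105*S (Q(S, V) = 4 + (-104*S - S) = 4 - 105*S)
(Q(-60, -152) + 73²)/89306 = ((4 - 105*(-60)) + 73²)/89306 = ((4 + 6300) + 5329)*(1/89306) = (6304 + 5329)*(1/89306) = 11633*(1/89306) = 11633/89306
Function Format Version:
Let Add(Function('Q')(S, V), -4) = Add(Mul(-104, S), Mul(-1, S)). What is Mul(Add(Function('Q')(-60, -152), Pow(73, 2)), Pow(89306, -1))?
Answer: Rational(11633, 89306) ≈ 0.13026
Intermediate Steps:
Function('Q')(S, V) = Add(4, Mul(-105, S)) (Function('Q')(S, V) = Add(4, Add(Mul(-104, S), Mul(-1, S))) = Add(4, Mul(-105, S)))
Mul(Add(Function('Q')(-60, -152), Pow(73, 2)), Pow(89306, -1)) = Mul(Add(Add(4, Mul(-105, -60)), Pow(73, 2)), Pow(89306, -1)) = Mul(Add(Add(4, 6300), 5329), Rational(1, 89306)) = Mul(Add(6304, 5329), Rational(1, 89306)) = Mul(11633, Rational(1, 89306)) = Rational(11633, 89306)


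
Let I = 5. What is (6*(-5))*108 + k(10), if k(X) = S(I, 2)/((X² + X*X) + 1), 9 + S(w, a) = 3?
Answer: -217082/67 ≈ -3240.0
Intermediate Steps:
S(w, a) = -6 (S(w, a) = -9 + 3 = -6)
k(X) = -6/(1 + 2*X²) (k(X) = -6/((X² + X*X) + 1) = -6/((X² + X²) + 1) = -6/(2*X² + 1) = -6/(1 + 2*X²))
(6*(-5))*108 + k(10) = (6*(-5))*108 - 6/(1 + 2*10²) = -30*108 - 6/(1 + 2*100) = -3240 - 6/(1 + 200) = -3240 - 6/201 = -3240 - 6*1/201 = -3240 - 2/67 = -217082/67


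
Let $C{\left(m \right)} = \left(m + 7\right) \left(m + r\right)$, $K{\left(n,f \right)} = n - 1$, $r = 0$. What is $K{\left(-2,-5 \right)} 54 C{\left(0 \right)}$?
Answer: $0$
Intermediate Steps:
$K{\left(n,f \right)} = -1 + n$
$C{\left(m \right)} = m \left(7 + m\right)$ ($C{\left(m \right)} = \left(m + 7\right) \left(m + 0\right) = \left(7 + m\right) m = m \left(7 + m\right)$)
$K{\left(-2,-5 \right)} 54 C{\left(0 \right)} = \left(-1 - 2\right) 54 \cdot 0 \left(7 + 0\right) = \left(-3\right) 54 \cdot 0 \cdot 7 = \left(-162\right) 0 = 0$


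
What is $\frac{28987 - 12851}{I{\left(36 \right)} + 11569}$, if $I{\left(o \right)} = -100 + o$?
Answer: $\frac{16136}{11505} \approx 1.4025$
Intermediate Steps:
$\frac{28987 - 12851}{I{\left(36 \right)} + 11569} = \frac{28987 - 12851}{\left(-100 + 36\right) + 11569} = \frac{16136}{-64 + 11569} = \frac{16136}{11505}$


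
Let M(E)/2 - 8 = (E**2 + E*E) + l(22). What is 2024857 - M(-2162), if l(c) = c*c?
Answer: -16673103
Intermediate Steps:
l(c) = c**2
M(E) = 984 + 4*E**2 (M(E) = 16 + 2*((E**2 + E*E) + 22**2) = 16 + 2*((E**2 + E**2) + 484) = 16 + 2*(2*E**2 + 484) = 16 + 2*(484 + 2*E**2) = 16 + (968 + 4*E**2) = 984 + 4*E**2)
2024857 - M(-2162) = 2024857 - (984 + 4*(-2162)**2) = 2024857 - (984 + 4*4674244) = 2024857 - (984 + 18696976) = 2024857 - 1*18697960 = 2024857 - 18697960 = -16673103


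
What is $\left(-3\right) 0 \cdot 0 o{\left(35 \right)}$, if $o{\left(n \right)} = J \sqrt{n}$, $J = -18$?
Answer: $0$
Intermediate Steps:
$o{\left(n \right)} = - 18 \sqrt{n}$
$\left(-3\right) 0 \cdot 0 o{\left(35 \right)} = \left(-3\right) 0 \cdot 0 \left(- 18 \sqrt{35}\right) = 0 \cdot 0 \left(- 18 \sqrt{35}\right) = 0 \left(- 18 \sqrt{35}\right) = 0$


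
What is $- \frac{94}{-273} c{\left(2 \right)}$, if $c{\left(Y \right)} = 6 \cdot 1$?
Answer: $\frac{188}{91} \approx 2.0659$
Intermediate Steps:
$c{\left(Y \right)} = 6$
$- \frac{94}{-273} c{\left(2 \right)} = - \frac{94}{-273} \cdot 6 = \left(-94\right) \left(- \frac{1}{273}\right) 6 = \frac{94}{273} \cdot 6 = \frac{188}{91}$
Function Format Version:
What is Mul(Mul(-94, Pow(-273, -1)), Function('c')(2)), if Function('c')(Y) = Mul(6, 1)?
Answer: Rational(188, 91) ≈ 2.0659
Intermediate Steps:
Function('c')(Y) = 6
Mul(Mul(-94, Pow(-273, -1)), Function('c')(2)) = Mul(Mul(-94, Pow(-273, -1)), 6) = Mul(Mul(-94, Rational(-1, 273)), 6) = Mul(Rational(94, 273), 6) = Rational(188, 91)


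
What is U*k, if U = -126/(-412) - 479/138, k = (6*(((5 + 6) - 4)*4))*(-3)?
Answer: 3779160/2369 ≈ 1595.3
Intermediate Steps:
k = -504 (k = (6*((11 - 4)*4))*(-3) = (6*(7*4))*(-3) = (6*28)*(-3) = 168*(-3) = -504)
U = -22495/7107 (U = -126*(-1/412) - 479*1/138 = 63/206 - 479/138 = -22495/7107 ≈ -3.1652)
U*k = -22495/7107*(-504) = 3779160/2369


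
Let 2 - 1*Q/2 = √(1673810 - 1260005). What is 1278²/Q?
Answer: -1633284/413801 - 5716494*√8445/413801 ≈ -1273.5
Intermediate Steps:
Q = 4 - 14*√8445 (Q = 4 - 2*√(1673810 - 1260005) = 4 - 14*√8445 ≈ -1282.6)
1278²/Q = 1278²/(4 - 14*√8445) = 1633284/(4 - 14*√8445)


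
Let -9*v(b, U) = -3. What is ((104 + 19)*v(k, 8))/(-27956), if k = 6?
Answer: -41/27956 ≈ -0.0014666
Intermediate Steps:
v(b, U) = 1/3 (v(b, U) = -1/9*(-3) = 1/3)
((104 + 19)*v(k, 8))/(-27956) = ((104 + 19)*(1/3))/(-27956) = (123*(1/3))*(-1/27956) = 41*(-1/27956) = -41/27956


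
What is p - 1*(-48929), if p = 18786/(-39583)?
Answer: 1936737821/39583 ≈ 48929.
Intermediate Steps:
p = -18786/39583 (p = 18786*(-1/39583) = -18786/39583 ≈ -0.47460)
p - 1*(-48929) = -18786/39583 - 1*(-48929) = -18786/39583 + 48929 = 1936737821/39583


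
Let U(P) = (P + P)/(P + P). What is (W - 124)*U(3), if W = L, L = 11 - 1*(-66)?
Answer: -47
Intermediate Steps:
L = 77 (L = 11 + 66 = 77)
W = 77
U(P) = 1 (U(P) = (2*P)/((2*P)) = (2*P)*(1/(2*P)) = 1)
(W - 124)*U(3) = (77 - 124)*1 = -47*1 = -47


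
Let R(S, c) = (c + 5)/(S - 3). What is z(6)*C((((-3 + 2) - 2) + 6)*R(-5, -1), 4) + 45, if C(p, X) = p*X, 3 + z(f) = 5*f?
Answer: -117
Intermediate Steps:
R(S, c) = (5 + c)/(-3 + S)
z(f) = -3 + 5*f
C(p, X) = X*p
z(6)*C((((-3 + 2) - 2) + 6)*R(-5, -1), 4) + 45 = (-3 + 5*6)*(4*((((-3 + 2) - 2) + 6)*((5 - 1)/(-3 - 5)))) + 45 = (-3 + 30)*(4*(((-1 - 2) + 6)*(4/(-8)))) + 45 = 27*(4*((-3 + 6)*(-1/8*4))) + 45 = 27*(4*(3*(-1/2))) + 45 = 27*(4*(-3/2)) + 45 = 27*(-6) + 45 = -162 + 45 = -117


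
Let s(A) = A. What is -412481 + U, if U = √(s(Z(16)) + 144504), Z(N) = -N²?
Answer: -412481 + 2*√36062 ≈ -4.1210e+5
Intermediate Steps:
U = 2*√36062 (U = √(-1*16² + 144504) = √(-1*256 + 144504) = √(-256 + 144504) = √144248 = 2*√36062 ≈ 379.80)
-412481 + U = -412481 + 2*√36062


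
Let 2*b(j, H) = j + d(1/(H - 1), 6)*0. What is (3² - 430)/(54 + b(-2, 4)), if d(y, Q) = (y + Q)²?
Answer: -421/53 ≈ -7.9434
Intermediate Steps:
d(y, Q) = (Q + y)²
b(j, H) = j/2 (b(j, H) = (j + (6 + 1/(H - 1))²*0)/2 = (j + (6 + 1/(-1 + H))²*0)/2 = (j + 0)/2 = j/2)
(3² - 430)/(54 + b(-2, 4)) = (3² - 430)/(54 + (½)*(-2)) = (9 - 430)/(54 - 1) = -421/53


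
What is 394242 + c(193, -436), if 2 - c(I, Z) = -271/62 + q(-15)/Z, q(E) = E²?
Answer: 5328667957/13516 ≈ 3.9425e+5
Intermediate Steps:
c(I, Z) = 395/62 - 225/Z (c(I, Z) = 2 - (-271/62 + (-15)²/Z) = 2 - (-271*1/62 + 225/Z) = 2 - (-271/62 + 225/Z) = 2 + (271/62 - 225/Z) = 395/62 - 225/Z)
394242 + c(193, -436) = 394242 + (395/62 - 225/(-436)) = 394242 + (395/62 - 225*(-1/436)) = 394242 + (395/62 + 225/436) = 394242 + 93085/13516 = 5328667957/13516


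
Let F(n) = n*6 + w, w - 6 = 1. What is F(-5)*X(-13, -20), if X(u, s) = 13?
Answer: -299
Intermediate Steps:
w = 7 (w = 6 + 1 = 7)
F(n) = 7 + 6*n (F(n) = n*6 + 7 = 6*n + 7 = 7 + 6*n)
F(-5)*X(-13, -20) = (7 + 6*(-5))*13 = (7 - 30)*13 = -23*13 = -299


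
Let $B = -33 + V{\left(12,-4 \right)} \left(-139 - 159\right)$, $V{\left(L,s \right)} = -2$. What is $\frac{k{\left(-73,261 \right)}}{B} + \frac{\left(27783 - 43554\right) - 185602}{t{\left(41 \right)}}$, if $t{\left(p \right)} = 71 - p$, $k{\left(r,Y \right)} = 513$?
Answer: $- \frac{113357609}{16890} \approx -6711.5$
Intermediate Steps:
$B = 563$ ($B = -33 - 2 \left(-139 - 159\right) = -33 - -596 = -33 + 596 = 563$)
$\frac{k{\left(-73,261 \right)}}{B} + \frac{\left(27783 - 43554\right) - 185602}{t{\left(41 \right)}} = \frac{513}{563} + \frac{\left(27783 - 43554\right) - 185602}{71 - 41} = 513 \cdot \frac{1}{563} + \frac{-15771 - 185602}{71 - 41} = \frac{513}{563} - \frac{201373}{30} = - \frac{113357609}{16890}$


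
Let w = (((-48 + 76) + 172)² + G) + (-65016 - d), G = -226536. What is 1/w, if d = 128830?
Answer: -1/380382 ≈ -2.6289e-6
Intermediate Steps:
w = -380382 (w = (((-48 + 76) + 172)² - 226536) + (-65016 - 1*128830) = ((28 + 172)² - 226536) + (-65016 - 128830) = (200² - 226536) - 193846 = (40000 - 226536) - 193846 = -186536 - 193846 = -380382)
1/w = 1/(-380382) = -1/380382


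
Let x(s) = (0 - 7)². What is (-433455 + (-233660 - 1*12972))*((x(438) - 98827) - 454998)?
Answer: 376615858512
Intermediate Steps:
x(s) = 49 (x(s) = (-7)² = 49)
(-433455 + (-233660 - 1*12972))*((x(438) - 98827) - 454998) = (-433455 + (-233660 - 1*12972))*((49 - 98827) - 454998) = (-433455 + (-233660 - 12972))*(-98778 - 454998) = (-433455 - 246632)*(-553776) = -680087*(-553776) = 376615858512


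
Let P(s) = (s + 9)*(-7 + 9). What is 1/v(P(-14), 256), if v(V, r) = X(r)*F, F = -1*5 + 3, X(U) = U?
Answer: -1/512 ≈ -0.0019531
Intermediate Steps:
P(s) = 18 + 2*s (P(s) = (9 + s)*2 = 18 + 2*s)
F = -2 (F = -5 + 3 = -2)
v(V, r) = -2*r (v(V, r) = r*(-2) = -2*r)
1/v(P(-14), 256) = 1/(-2*256) = 1/(-512) = -1/512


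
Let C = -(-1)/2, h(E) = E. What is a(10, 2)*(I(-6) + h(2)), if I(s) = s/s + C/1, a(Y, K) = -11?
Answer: -77/2 ≈ -38.500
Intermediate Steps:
C = 1/2 (C = -(-1)/2 = -1*(-1/2) = 1/2 ≈ 0.50000)
I(s) = 3/2 (I(s) = s/s + (1/2)/1 = 1 + (1/2)*1 = 1 + 1/2 = 3/2)
a(10, 2)*(I(-6) + h(2)) = -11*(3/2 + 2) = -11*7/2 = -77/2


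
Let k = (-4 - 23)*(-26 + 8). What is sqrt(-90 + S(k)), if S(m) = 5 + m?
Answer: sqrt(401) ≈ 20.025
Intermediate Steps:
k = 486 (k = -27*(-18) = 486)
sqrt(-90 + S(k)) = sqrt(-90 + (5 + 486)) = sqrt(-90 + 491) = sqrt(401)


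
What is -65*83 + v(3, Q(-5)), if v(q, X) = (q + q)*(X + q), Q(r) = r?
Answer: -5407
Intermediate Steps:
v(q, X) = 2*q*(X + q) (v(q, X) = (2*q)*(X + q) = 2*q*(X + q))
-65*83 + v(3, Q(-5)) = -65*83 + 2*3*(-5 + 3) = -5395 + 2*3*(-2) = -5395 - 12 = -5407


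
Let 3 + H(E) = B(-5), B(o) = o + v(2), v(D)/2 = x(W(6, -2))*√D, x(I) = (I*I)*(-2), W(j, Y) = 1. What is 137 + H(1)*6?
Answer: 89 - 24*√2 ≈ 55.059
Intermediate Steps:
x(I) = -2*I² (x(I) = I²*(-2) = -2*I²)
v(D) = -4*√D (v(D) = 2*((-2*1²)*√D) = 2*((-2*1)*√D) = 2*(-2*√D) = -4*√D)
B(o) = o - 4*√2
H(E) = -8 - 4*√2 (H(E) = -3 + (-5 - 4*√2) = -8 - 4*√2)
137 + H(1)*6 = 137 + (-8 - 4*√2)*6 = 137 + (-48 - 24*√2) = 89 - 24*√2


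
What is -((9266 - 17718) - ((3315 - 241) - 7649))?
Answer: 3877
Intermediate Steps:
-((9266 - 17718) - ((3315 - 241) - 7649)) = -(-8452 - (3074 - 7649)) = -(-8452 - 1*(-4575)) = -(-8452 + 4575) = -1*(-3877) = 3877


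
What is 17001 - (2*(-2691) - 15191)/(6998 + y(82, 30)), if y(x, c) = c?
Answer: 17071943/1004 ≈ 17004.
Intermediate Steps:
17001 - (2*(-2691) - 15191)/(6998 + y(82, 30)) = 17001 - (2*(-2691) - 15191)/(6998 + 30) = 17001 - (-5382 - 15191)/7028 = 17001 - (-20573)/7028 = 17001 - 1*(-2939/1004) = 17001 + 2939/1004 = 17071943/1004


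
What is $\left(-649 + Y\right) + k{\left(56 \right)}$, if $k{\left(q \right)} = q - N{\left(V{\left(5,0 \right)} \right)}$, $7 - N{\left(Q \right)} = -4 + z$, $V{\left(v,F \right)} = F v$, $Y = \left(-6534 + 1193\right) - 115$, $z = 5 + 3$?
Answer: $-6052$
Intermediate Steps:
$z = 8$
$Y = -5456$ ($Y = -5341 - 115 = -5456$)
$N{\left(Q \right)} = 3$ ($N{\left(Q \right)} = 7 - \left(-4 + 8\right) = 7 - 4 = 3$)
$k{\left(q \right)} = -3 + q$ ($k{\left(q \right)} = q - 3 = -3 + q$)
$\left(-649 + Y\right) + k{\left(56 \right)} = \left(-649 - 5456\right) + \left(-3 + 56\right) = -6105 + 53 = -6052$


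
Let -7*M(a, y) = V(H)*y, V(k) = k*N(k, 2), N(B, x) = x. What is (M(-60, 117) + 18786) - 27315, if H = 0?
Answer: -8529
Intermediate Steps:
V(k) = 2*k (V(k) = k*2 = 2*k)
M(a, y) = 0 (M(a, y) = -2*0*y/7 = -0*y = -⅐*0 = 0)
(M(-60, 117) + 18786) - 27315 = (0 + 18786) - 27315 = 18786 - 27315 = -8529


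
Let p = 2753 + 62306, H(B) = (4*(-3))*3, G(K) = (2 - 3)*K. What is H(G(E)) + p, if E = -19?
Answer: 65023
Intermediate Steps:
G(K) = -K
H(B) = -36 (H(B) = -12*3 = -36)
p = 65059
H(G(E)) + p = -36 + 65059 = 65023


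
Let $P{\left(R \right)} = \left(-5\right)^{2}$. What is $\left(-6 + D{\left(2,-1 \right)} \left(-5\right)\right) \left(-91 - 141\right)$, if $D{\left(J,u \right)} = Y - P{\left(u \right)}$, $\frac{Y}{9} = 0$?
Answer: $-27608$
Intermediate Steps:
$Y = 0$ ($Y = 9 \cdot 0 = 0$)
$P{\left(R \right)} = 25$
$D{\left(J,u \right)} = -25$ ($D{\left(J,u \right)} = 0 - 25 = -25$)
$\left(-6 + D{\left(2,-1 \right)} \left(-5\right)\right) \left(-91 - 141\right) = \left(-6 - -125\right) \left(-91 - 141\right) = \left(-6 + 125\right) \left(-232\right) = 119 \left(-232\right) = -27608$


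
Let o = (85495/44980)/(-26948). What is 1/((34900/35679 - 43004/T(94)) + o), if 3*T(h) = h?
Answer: -406524305909904/557544015926520379 ≈ -0.00072913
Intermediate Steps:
T(h) = h/3
o = -17099/242424208 (o = (85495*(1/44980))*(-1/26948) = (17099/8996)*(-1/26948) = -17099/242424208 ≈ -7.0533e-5)
1/((34900/35679 - 43004/T(94)) + o) = 1/((34900/35679 - 43004/((⅓)*94)) - 17099/242424208) = 1/((34900*(1/35679) - 43004/94/3) - 17099/242424208) = 1/((34900/35679 - 43004*3/94) - 17099/242424208) = 1/((34900/35679 - 64506/47) - 17099/242424208) = 1/(-2299869274/1676913 - 17099/242424208) = 1/(-557544015926520379/406524305909904) = -406524305909904/557544015926520379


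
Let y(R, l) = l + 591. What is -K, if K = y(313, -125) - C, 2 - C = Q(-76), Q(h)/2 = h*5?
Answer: 296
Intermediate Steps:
y(R, l) = 591 + l
Q(h) = 10*h (Q(h) = 2*(h*5) = 2*(5*h) = 10*h)
C = 762 (C = 2 - 10*(-76) = 2 - 1*(-760) = 2 + 760 = 762)
K = -296 (K = (591 - 125) - 1*762 = 466 - 762 = -296)
-K = -1*(-296) = 296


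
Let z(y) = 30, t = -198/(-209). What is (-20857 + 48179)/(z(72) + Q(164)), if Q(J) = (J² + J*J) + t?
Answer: 259559/511318 ≈ 0.50763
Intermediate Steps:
t = 18/19 (t = -198*(-1/209) = 18/19 ≈ 0.94737)
Q(J) = 18/19 + 2*J² (Q(J) = (J² + J*J) + 18/19 = (J² + J²) + 18/19 = 2*J² + 18/19 = 18/19 + 2*J²)
(-20857 + 48179)/(z(72) + Q(164)) = (-20857 + 48179)/(30 + (18/19 + 2*164²)) = 27322/(30 + (18/19 + 2*26896)) = 27322/(30 + (18/19 + 53792)) = 27322/(30 + 1022066/19) = 27322/(1022636/19) = 27322*(19/1022636) = 259559/511318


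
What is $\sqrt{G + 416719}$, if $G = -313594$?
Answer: $25 \sqrt{165} \approx 321.13$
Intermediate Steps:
$\sqrt{G + 416719} = \sqrt{-313594 + 416719} = \sqrt{103125} = 25 \sqrt{165}$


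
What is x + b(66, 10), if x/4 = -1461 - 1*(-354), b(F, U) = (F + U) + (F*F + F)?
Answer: 70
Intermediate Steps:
b(F, U) = U + F² + 2*F (b(F, U) = (F + U) + (F² + F) = (F + U) + (F + F²) = U + F² + 2*F)
x = -4428 (x = 4*(-1461 - 1*(-354)) = 4*(-1461 + 354) = 4*(-1107) = -4428)
x + b(66, 10) = -4428 + (10 + 66² + 2*66) = -4428 + (10 + 4356 + 132) = -4428 + 4498 = 70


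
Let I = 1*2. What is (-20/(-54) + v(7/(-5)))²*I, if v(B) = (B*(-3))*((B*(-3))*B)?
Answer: 13480491602/11390625 ≈ 1183.5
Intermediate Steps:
v(B) = 9*B³ (v(B) = (-3*B)*((-3*B)*B) = (-3*B)*(-3*B²) = 9*B³)
I = 2
(-20/(-54) + v(7/(-5)))²*I = (-20/(-54) + 9*(7/(-5))³)²*2 = (-20*(-1/54) + 9*(7*(-⅕))³)²*2 = (10/27 + 9*(-7/5)³)²*2 = (10/27 + 9*(-343/125))²*2 = (10/27 - 3087/125)²*2 = (-82099/3375)²*2 = (6740245801/11390625)*2 = 13480491602/11390625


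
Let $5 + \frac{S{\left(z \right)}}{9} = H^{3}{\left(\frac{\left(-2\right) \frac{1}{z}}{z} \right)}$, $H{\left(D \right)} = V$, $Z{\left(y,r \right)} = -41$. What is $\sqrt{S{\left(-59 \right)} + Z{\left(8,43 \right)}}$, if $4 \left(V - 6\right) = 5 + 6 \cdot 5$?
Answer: $\frac{\sqrt{1842907}}{8} \approx 169.69$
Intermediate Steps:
$V = \frac{59}{4}$ ($V = 6 + \frac{5 + 6 \cdot 5}{4} = 6 + \frac{5 + 30}{4} = 6 + \frac{1}{4} \cdot 35 = 6 + \frac{35}{4} = \frac{59}{4} \approx 14.75$)
$H{\left(D \right)} = \frac{59}{4}$
$S{\left(z \right)} = \frac{1845531}{64}$ ($S{\left(z \right)} = -45 + 9 \left(\frac{59}{4}\right)^{3} = -45 + 9 \cdot \frac{205379}{64} = -45 + \frac{1848411}{64} = \frac{1845531}{64}$)
$\sqrt{S{\left(-59 \right)} + Z{\left(8,43 \right)}} = \sqrt{\frac{1845531}{64} - 41} = \sqrt{\frac{1842907}{64}} = \frac{\sqrt{1842907}}{8}$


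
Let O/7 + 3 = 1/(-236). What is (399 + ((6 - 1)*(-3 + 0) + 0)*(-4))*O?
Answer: -2278017/236 ≈ -9652.6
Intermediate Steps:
O = -4963/236 (O = -21 + 7/(-236) = -21 + 7*(-1/236) = -21 - 7/236 = -4963/236 ≈ -21.030)
(399 + ((6 - 1)*(-3 + 0) + 0)*(-4))*O = (399 + ((6 - 1)*(-3 + 0) + 0)*(-4))*(-4963/236) = (399 + (5*(-3) + 0)*(-4))*(-4963/236) = (399 + (-15 + 0)*(-4))*(-4963/236) = (399 - 15*(-4))*(-4963/236) = (399 + 60)*(-4963/236) = 459*(-4963/236) = -2278017/236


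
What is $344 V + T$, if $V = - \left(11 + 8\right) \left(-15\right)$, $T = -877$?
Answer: $97163$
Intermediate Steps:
$V = 285$ ($V = - 19 \left(-15\right) = \left(-1\right) \left(-285\right) = 285$)
$344 V + T = 344 \cdot 285 - 877 = 98040 - 877 = 97163$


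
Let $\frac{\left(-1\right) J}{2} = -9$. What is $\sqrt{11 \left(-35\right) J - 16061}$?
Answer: $i \sqrt{22991} \approx 151.63 i$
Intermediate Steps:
$J = 18$ ($J = \left(-2\right) \left(-9\right) = 18$)
$\sqrt{11 \left(-35\right) J - 16061} = \sqrt{11 \left(-35\right) 18 - 16061} = \sqrt{\left(-385\right) 18 - 16061} = \sqrt{-6930 - 16061} = \sqrt{-22991} = i \sqrt{22991}$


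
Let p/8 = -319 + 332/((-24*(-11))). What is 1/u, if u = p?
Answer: -33/83884 ≈ -0.00039340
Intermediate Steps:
p = -83884/33 (p = 8*(-319 + 332/((-24*(-11)))) = 8*(-319 + 332/264) = 8*(-319 + 332*(1/264)) = 8*(-319 + 83/66) = 8*(-20971/66) = -83884/33 ≈ -2541.9)
u = -83884/33 ≈ -2541.9
1/u = 1/(-83884/33) = -33/83884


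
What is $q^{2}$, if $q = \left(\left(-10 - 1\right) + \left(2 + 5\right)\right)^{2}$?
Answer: $256$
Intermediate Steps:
$q = 16$ ($q = \left(-11 + 7\right)^{2} = \left(-4\right)^{2} = 16$)
$q^{2} = 16^{2} = 256$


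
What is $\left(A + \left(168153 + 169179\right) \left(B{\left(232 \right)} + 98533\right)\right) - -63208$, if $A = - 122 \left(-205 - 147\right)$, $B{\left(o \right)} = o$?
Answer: $33316701132$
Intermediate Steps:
$A = 42944$ ($A = \left(-122\right) \left(-352\right) = 42944$)
$\left(A + \left(168153 + 169179\right) \left(B{\left(232 \right)} + 98533\right)\right) - -63208 = \left(42944 + \left(168153 + 169179\right) \left(232 + 98533\right)\right) - -63208 = \left(42944 + 337332 \cdot 98765\right) + 63208 = \left(42944 + 33316594980\right) + 63208 = 33316637924 + 63208 = 33316701132$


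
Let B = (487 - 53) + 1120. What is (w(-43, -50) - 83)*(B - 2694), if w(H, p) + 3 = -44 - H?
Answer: 99180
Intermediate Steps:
B = 1554 (B = 434 + 1120 = 1554)
w(H, p) = -47 - H (w(H, p) = -3 + (-44 - H) = -47 - H)
(w(-43, -50) - 83)*(B - 2694) = ((-47 - 1*(-43)) - 83)*(1554 - 2694) = ((-47 + 43) - 83)*(-1140) = (-4 - 83)*(-1140) = -87*(-1140) = 99180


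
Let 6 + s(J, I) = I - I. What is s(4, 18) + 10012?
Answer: 10006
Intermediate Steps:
s(J, I) = -6 (s(J, I) = -6 + (I - I) = -6 + 0 = -6)
s(4, 18) + 10012 = -6 + 10012 = 10006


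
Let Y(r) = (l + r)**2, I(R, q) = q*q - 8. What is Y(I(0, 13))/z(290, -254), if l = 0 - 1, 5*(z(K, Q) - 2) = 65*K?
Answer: 6400/943 ≈ 6.7868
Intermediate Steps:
z(K, Q) = 2 + 13*K (z(K, Q) = 2 + (65*K)/5 = 2 + 13*K)
I(R, q) = -8 + q**2 (I(R, q) = q**2 - 8 = -8 + q**2)
l = -1
Y(r) = (-1 + r)**2
Y(I(0, 13))/z(290, -254) = (-1 + (-8 + 13**2))**2/(2 + 13*290) = (-1 + (-8 + 169))**2/(2 + 3770) = (-1 + 161)**2/3772 = 160**2*(1/3772) = 25600*(1/3772) = 6400/943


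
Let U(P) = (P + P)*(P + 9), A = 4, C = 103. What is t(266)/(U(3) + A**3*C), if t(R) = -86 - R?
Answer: -44/833 ≈ -0.052821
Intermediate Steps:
U(P) = 2*P*(9 + P) (U(P) = (2*P)*(9 + P) = 2*P*(9 + P))
t(266)/(U(3) + A**3*C) = (-86 - 1*266)/(2*3*(9 + 3) + 4**3*103) = (-86 - 266)/(2*3*12 + 64*103) = -352/(72 + 6592) = -352/6664 = -352*1/6664 = -44/833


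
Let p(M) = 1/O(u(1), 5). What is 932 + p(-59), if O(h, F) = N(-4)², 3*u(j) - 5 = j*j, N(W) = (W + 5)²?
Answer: 933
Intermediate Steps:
N(W) = (5 + W)²
u(j) = 5/3 + j²/3 (u(j) = 5/3 + (j*j)/3 = 5/3 + j²/3)
O(h, F) = 1 (O(h, F) = ((5 - 4)²)² = (1²)² = 1² = 1)
p(M) = 1 (p(M) = 1/1 = 1)
932 + p(-59) = 932 + 1 = 933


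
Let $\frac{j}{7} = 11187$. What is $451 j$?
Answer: $35317359$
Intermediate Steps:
$j = 78309$ ($j = 7 \cdot 11187 = 78309$)
$451 j = 451 \cdot 78309 = 35317359$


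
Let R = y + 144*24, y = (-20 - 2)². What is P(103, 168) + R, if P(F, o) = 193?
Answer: 4133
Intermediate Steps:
y = 484 (y = (-22)² = 484)
R = 3940 (R = 484 + 144*24 = 484 + 3456 = 3940)
P(103, 168) + R = 193 + 3940 = 4133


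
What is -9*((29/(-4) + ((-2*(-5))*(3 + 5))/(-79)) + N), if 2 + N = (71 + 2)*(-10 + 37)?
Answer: -5576337/316 ≈ -17647.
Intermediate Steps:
N = 1969 (N = -2 + (71 + 2)*(-10 + 37) = -2 + 73*27 = -2 + 1971 = 1969)
-9*((29/(-4) + ((-2*(-5))*(3 + 5))/(-79)) + N) = -9*((29/(-4) + ((-2*(-5))*(3 + 5))/(-79)) + 1969) = -9*((29*(-1/4) + (10*8)*(-1/79)) + 1969) = -9*((-29/4 + 80*(-1/79)) + 1969) = -9*((-29/4 - 80/79) + 1969) = -9*(-2611/316 + 1969) = -9*619593/316 = -5576337/316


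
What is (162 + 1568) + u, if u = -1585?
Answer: 145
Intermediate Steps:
(162 + 1568) + u = (162 + 1568) - 1585 = 1730 - 1585 = 145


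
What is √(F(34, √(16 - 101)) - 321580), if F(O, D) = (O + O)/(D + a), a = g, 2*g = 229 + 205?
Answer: √(-321580 + 68/(217 + I*√85)) ≈ 0.e-5 - 567.08*I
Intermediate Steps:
g = 217 (g = (229 + 205)/2 = (½)*434 = 217)
a = 217
F(O, D) = 2*O/(217 + D) (F(O, D) = (O + O)/(D + 217) = (2*O)/(217 + D) = 2*O/(217 + D))
√(F(34, √(16 - 101)) - 321580) = √(2*34/(217 + √(16 - 101)) - 321580) = √(2*34/(217 + √(-85)) - 321580) = √(2*34/(217 + I*√85) - 321580) = √(68/(217 + I*√85) - 321580) = √(-321580 + 68/(217 + I*√85))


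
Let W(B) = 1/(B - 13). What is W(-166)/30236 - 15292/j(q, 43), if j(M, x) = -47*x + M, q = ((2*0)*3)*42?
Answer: 82764033227/10938145124 ≈ 7.5666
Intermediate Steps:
q = 0 (q = (0*3)*42 = 0*42 = 0)
j(M, x) = M - 47*x
W(B) = 1/(-13 + B)
W(-166)/30236 - 15292/j(q, 43) = 1/(-13 - 166*30236) - 15292/(0 - 47*43) = (1/30236)/(-179) - 15292/(0 - 2021) = -1/179*1/30236 - 15292/(-2021) = -1/5412244 - 15292*(-1/2021) = -1/5412244 + 15292/2021 = 82764033227/10938145124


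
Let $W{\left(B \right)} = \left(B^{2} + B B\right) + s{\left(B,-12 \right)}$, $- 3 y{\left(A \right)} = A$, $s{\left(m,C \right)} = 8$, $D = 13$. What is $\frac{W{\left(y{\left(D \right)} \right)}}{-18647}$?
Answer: $- \frac{410}{167823} \approx -0.002443$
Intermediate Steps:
$y{\left(A \right)} = - \frac{A}{3}$
$W{\left(B \right)} = 8 + 2 B^{2}$ ($W{\left(B \right)} = \left(B^{2} + B B\right) + 8 = \left(B^{2} + B^{2}\right) + 8 = 2 B^{2} + 8 = 8 + 2 B^{2}$)
$\frac{W{\left(y{\left(D \right)} \right)}}{-18647} = \frac{8 + 2 \left(\left(- \frac{1}{3}\right) 13\right)^{2}}{-18647} = \left(8 + 2 \left(- \frac{13}{3}\right)^{2}\right) \left(- \frac{1}{18647}\right) = \left(8 + 2 \cdot \frac{169}{9}\right) \left(- \frac{1}{18647}\right) = \left(8 + \frac{338}{9}\right) \left(- \frac{1}{18647}\right) = \frac{410}{9} \left(- \frac{1}{18647}\right) = - \frac{410}{167823}$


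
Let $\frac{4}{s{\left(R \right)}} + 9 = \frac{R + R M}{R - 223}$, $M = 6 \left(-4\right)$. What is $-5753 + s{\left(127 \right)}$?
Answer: $- \frac{11833537}{2057} \approx -5752.8$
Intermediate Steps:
$M = -24$
$s{\left(R \right)} = \frac{4}{-9 - \frac{23 R}{-223 + R}}$ ($s{\left(R \right)} = \frac{4}{-9 + \frac{R + R \left(-24\right)}{R - 223}} = \frac{4}{-9 + \frac{R - 24 R}{-223 + R}} = \frac{4}{-9 + \frac{\left(-23\right) R}{-223 + R}} = \frac{4}{-9 - \frac{23 R}{-223 + R}}$)
$-5753 + s{\left(127 \right)} = -5753 + \frac{4 \left(223 - 127\right)}{-2007 + 32 \cdot 127} = -5753 + \frac{4 \left(223 - 127\right)}{-2007 + 4064} = -5753 + 4 \cdot \frac{1}{2057} \cdot 96 = -5753 + \frac{384}{2057} = - \frac{11833537}{2057}$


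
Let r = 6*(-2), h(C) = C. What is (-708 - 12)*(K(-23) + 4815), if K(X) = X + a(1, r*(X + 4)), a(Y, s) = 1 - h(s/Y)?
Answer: -3286800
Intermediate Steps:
r = -12
a(Y, s) = 1 - s/Y
K(X) = 49 + 13*X (K(X) = X + (1 - (-12)*(X + 4))/1 = X + 1*(1 - (-12)*(4 + X)) = X + 1*(1 - (-48 - 12*X)) = X + 1*(1 + (48 + 12*X)) = X + 1*(49 + 12*X) = X + (49 + 12*X) = 49 + 13*X)
(-708 - 12)*(K(-23) + 4815) = (-708 - 12)*((49 + 13*(-23)) + 4815) = -720*((49 - 299) + 4815) = -720*(-250 + 4815) = -720*4565 = -3286800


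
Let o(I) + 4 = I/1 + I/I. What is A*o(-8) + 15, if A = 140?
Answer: -1525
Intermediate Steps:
o(I) = -3 + I (o(I) = -4 + (I/1 + I/I) = -4 + (I*1 + 1) = -4 + (I + 1) = -4 + (1 + I) = -3 + I)
A*o(-8) + 15 = 140*(-3 - 8) + 15 = 140*(-11) + 15 = -1540 + 15 = -1525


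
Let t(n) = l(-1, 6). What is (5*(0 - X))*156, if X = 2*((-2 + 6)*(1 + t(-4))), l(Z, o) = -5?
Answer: 24960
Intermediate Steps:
t(n) = -5
X = -32 (X = 2*((-2 + 6)*(1 - 5)) = 2*(4*(-4)) = 2*(-16) = -32)
(5*(0 - X))*156 = (5*(0 - 1*(-32)))*156 = (5*(0 + 32))*156 = (5*32)*156 = 160*156 = 24960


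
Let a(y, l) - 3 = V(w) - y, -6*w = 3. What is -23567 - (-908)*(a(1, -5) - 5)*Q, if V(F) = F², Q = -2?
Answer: -18573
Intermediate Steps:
w = -½ (w = -⅙*3 = -½ ≈ -0.50000)
a(y, l) = 13/4 - y (a(y, l) = 3 + ((-½)² - y) = 3 + (¼ - y) = 13/4 - y)
-23567 - (-908)*(a(1, -5) - 5)*Q = -23567 - (-908)*((13/4 - 1*1) - 5)*(-2) = -23567 - (-908)*((13/4 - 1) - 5)*(-2) = -23567 - (-908)*(9/4 - 5)*(-2) = -23567 - (-908)*(-11/4*(-2)) = -23567 - (-908)*11/2 = -23567 - 1*(-4994) = -23567 + 4994 = -18573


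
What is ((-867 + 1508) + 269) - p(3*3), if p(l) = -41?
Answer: 951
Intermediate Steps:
((-867 + 1508) + 269) - p(3*3) = ((-867 + 1508) + 269) - 1*(-41) = (641 + 269) + 41 = 910 + 41 = 951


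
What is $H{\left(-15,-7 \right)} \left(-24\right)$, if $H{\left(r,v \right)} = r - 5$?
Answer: $480$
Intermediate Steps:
$H{\left(r,v \right)} = -5 + r$ ($H{\left(r,v \right)} = r - 5 = -5 + r$)
$H{\left(-15,-7 \right)} \left(-24\right) = \left(-5 - 15\right) \left(-24\right) = \left(-20\right) \left(-24\right) = 480$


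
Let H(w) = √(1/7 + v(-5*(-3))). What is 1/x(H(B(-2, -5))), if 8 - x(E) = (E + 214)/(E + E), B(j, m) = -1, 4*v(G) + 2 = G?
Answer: -2850/1260913 - 856*√665/1260913 ≈ -0.019767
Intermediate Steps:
v(G) = -½ + G/4
H(w) = √665/14 (H(w) = √(1/7 + (-½ + (-5*(-3))/4)) = √(⅐ + (-½ + (¼)*15)) = √(⅐ + (-½ + 15/4)) = √(⅐ + 13/4) = √(95/28) = √665/14)
x(E) = 8 - (214 + E)/(2*E) (x(E) = 8 - (E + 214)/(E + E) = 8 - (214 + E)/(2*E))
1/x(H(B(-2, -5))) = 1/(15/2 - 107*2*√665/95) = 1/(15/2 - 214*√665/95)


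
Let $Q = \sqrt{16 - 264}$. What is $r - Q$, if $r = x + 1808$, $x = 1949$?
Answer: $3757 - 2 i \sqrt{62} \approx 3757.0 - 15.748 i$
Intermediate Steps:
$r = 3757$ ($r = 1949 + 1808 = 3757$)
$Q = 2 i \sqrt{62}$ ($Q = \sqrt{-248} = 2 i \sqrt{62} \approx 15.748 i$)
$r - Q = 3757 - 2 i \sqrt{62}$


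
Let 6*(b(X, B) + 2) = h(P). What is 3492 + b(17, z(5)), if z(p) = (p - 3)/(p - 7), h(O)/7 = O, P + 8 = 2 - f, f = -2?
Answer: 10456/3 ≈ 3485.3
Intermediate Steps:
P = -4 (P = -8 + (2 - 1*(-2)) = -8 + (2 + 2) = -8 + 4 = -4)
h(O) = 7*O
z(p) = (-3 + p)/(-7 + p)
b(X, B) = -20/3 (b(X, B) = -2 + (7*(-4))/6 = -2 + (⅙)*(-28) = -2 - 14/3 = -20/3)
3492 + b(17, z(5)) = 3492 - 20/3 = 10456/3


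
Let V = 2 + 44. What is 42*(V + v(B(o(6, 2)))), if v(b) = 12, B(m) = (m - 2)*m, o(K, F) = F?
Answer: 2436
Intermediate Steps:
B(m) = m*(-2 + m) (B(m) = (-2 + m)*m = m*(-2 + m))
V = 46
42*(V + v(B(o(6, 2)))) = 42*(46 + 12) = 42*58 = 2436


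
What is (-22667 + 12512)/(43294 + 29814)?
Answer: -10155/73108 ≈ -0.13890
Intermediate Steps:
(-22667 + 12512)/(43294 + 29814) = -10155/73108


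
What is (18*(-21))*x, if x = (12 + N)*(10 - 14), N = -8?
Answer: 6048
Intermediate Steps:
x = -16 (x = (12 - 8)*(10 - 14) = 4*(-4) = -16)
(18*(-21))*x = (18*(-21))*(-16) = -378*(-16) = 6048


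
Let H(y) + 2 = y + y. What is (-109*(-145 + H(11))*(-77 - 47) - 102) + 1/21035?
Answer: -35540778069/21035 ≈ -1.6896e+6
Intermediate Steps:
H(y) = -2 + 2*y (H(y) = -2 + (y + y) = -2 + 2*y)
(-109*(-145 + H(11))*(-77 - 47) - 102) + 1/21035 = (-109*(-145 + (-2 + 2*11))*(-77 - 47) - 102) + 1/21035 = (-109*(-145 + (-2 + 22))*(-124) - 102) + 1/21035 = (-109*(-145 + 20)*(-124) - 102) + 1/21035 = (-(-13625)*(-124) - 102) + 1/21035 = (-109*15500 - 102) + 1/21035 = (-1689500 - 102) + 1/21035 = -1689602 + 1/21035 = -35540778069/21035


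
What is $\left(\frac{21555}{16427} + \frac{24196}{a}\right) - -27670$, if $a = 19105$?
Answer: $\frac{8684702170417}{313837835} \approx 27673.0$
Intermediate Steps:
$\left(\frac{21555}{16427} + \frac{24196}{a}\right) - -27670 = \left(\frac{21555}{16427} + \frac{24196}{19105}\right) - -27670 = \left(21555 \cdot \frac{1}{16427} + 24196 \cdot \frac{1}{19105}\right) + 27670 = \left(\frac{21555}{16427} + \frac{24196}{19105}\right) + 27670 = \frac{809275967}{313837835} + 27670 = \frac{8684702170417}{313837835}$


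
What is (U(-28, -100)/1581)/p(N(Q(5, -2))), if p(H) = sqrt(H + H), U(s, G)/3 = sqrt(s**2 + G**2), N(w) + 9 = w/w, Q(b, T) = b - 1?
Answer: -I*sqrt(674)/527 ≈ -0.049263*I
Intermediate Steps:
Q(b, T) = -1 + b
N(w) = -8 (N(w) = -9 + w/w = -9 + 1 = -8)
U(s, G) = 3*sqrt(G**2 + s**2) (U(s, G) = 3*sqrt(s**2 + G**2) = 3*sqrt(G**2 + s**2))
p(H) = sqrt(2)*sqrt(H) (p(H) = sqrt(2*H) = sqrt(2)*sqrt(H))
(U(-28, -100)/1581)/p(N(Q(5, -2))) = ((3*sqrt((-100)**2 + (-28)**2))/1581)/((sqrt(2)*sqrt(-8))) = ((3*sqrt(10000 + 784))*(1/1581))/((sqrt(2)*(2*I*sqrt(2)))) = ((3*sqrt(10784))*(1/1581))/((4*I)) = ((3*(4*sqrt(674)))*(1/1581))*(-I/4) = ((12*sqrt(674))*(1/1581))*(-I/4) = (4*sqrt(674)/527)*(-I/4) = -I*sqrt(674)/527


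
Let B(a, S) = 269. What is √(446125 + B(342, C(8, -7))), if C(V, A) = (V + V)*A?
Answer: √446394 ≈ 668.13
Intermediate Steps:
C(V, A) = 2*A*V (C(V, A) = (2*V)*A = 2*A*V)
√(446125 + B(342, C(8, -7))) = √(446125 + 269) = √446394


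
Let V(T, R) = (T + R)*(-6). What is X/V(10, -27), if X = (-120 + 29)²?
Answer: 8281/102 ≈ 81.186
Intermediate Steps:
X = 8281 (X = (-91)² = 8281)
V(T, R) = -6*R - 6*T (V(T, R) = (R + T)*(-6) = -6*R - 6*T)
X/V(10, -27) = 8281/(-6*(-27) - 6*10) = 8281/(162 - 60) = 8281/102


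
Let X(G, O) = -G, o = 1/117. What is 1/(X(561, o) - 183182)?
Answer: -1/183743 ≈ -5.4424e-6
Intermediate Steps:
o = 1/117 ≈ 0.0085470
1/(X(561, o) - 183182) = 1/(-1*561 - 183182) = 1/(-561 - 183182) = 1/(-183743) = -1/183743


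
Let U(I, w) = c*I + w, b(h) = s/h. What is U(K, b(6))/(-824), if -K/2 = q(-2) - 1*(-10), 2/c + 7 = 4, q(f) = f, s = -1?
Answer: -21/1648 ≈ -0.012743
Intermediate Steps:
c = -⅔ (c = 2/(-7 + 4) = 2/(-3) = 2*(-⅓) = -⅔ ≈ -0.66667)
b(h) = -1/h
K = -16 (K = -2*(-2 - 1*(-10)) = -2*(-2 + 10) = -2*8 = -16)
U(I, w) = w - 2*I/3 (U(I, w) = -2*I/3 + w = w - 2*I/3)
U(K, b(6))/(-824) = (-1/6 - ⅔*(-16))/(-824) = (-1*⅙ + 32/3)*(-1/824) = (-⅙ + 32/3)*(-1/824) = (21/2)*(-1/824) = -21/1648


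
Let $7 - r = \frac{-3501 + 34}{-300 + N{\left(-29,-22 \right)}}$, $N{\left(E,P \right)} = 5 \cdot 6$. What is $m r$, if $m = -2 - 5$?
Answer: $\frac{11039}{270} \approx 40.885$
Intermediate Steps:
$N{\left(E,P \right)} = 30$
$m = -7$
$r = - \frac{1577}{270}$ ($r = 7 - \frac{-3501 + 34}{-300 + 30} = 7 - - \frac{3467}{-270} = 7 - \left(-3467\right) \left(- \frac{1}{270}\right) = 7 - \frac{3467}{270} = - \frac{1577}{270} \approx -5.8407$)
$m r = \left(-7\right) \left(- \frac{1577}{270}\right) = \frac{11039}{270}$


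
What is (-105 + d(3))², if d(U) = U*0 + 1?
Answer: 10816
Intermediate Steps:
d(U) = 1 (d(U) = 0 + 1 = 1)
(-105 + d(3))² = (-105 + 1)² = (-104)² = 10816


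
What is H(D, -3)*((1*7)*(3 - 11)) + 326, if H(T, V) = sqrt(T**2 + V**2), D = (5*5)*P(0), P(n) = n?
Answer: 158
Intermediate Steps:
D = 0 (D = (5*5)*0 = 25*0 = 0)
H(D, -3)*((1*7)*(3 - 11)) + 326 = sqrt(0**2 + (-3)**2)*((1*7)*(3 - 11)) + 326 = sqrt(0 + 9)*(7*(-8)) + 326 = sqrt(9)*(-56) + 326 = 3*(-56) + 326 = -168 + 326 = 158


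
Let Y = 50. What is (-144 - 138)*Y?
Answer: -14100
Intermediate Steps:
(-144 - 138)*Y = (-144 - 138)*50 = -282*50 = -14100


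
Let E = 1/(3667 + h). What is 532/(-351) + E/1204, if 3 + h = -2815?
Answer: -181269307/119596932 ≈ -1.5157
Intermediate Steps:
h = -2818 (h = -3 - 2815 = -2818)
E = 1/849 (E = 1/(3667 - 2818) = 1/849 ≈ 0.0011779)
532/(-351) + E/1204 = 532/(-351) + (1/849)/1204 = 532*(-1/351) + (1/849)*(1/1204) = -532/351 + 1/1022196 = -181269307/119596932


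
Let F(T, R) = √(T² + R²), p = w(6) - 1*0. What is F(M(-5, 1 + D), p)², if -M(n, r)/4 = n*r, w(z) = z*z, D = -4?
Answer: 4896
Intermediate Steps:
w(z) = z²
M(n, r) = -4*n*r
p = 36 (p = 6² - 1*0 = 36 + 0 = 36)
F(T, R) = √(R² + T²)
F(M(-5, 1 + D), p)² = (√(36² + (-4*(-5)*(1 - 4))²))² = (√(1296 + (-4*(-5)*(-3))²))² = (√(1296 + (-60)²))² = (√(1296 + 3600))² = (√4896)² = (12*√34)² = 4896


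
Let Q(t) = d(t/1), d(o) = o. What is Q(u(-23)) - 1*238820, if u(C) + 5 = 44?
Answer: -238781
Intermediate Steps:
u(C) = 39 (u(C) = -5 + 44 = 39)
Q(t) = t (Q(t) = t/1 = t*1 = t)
Q(u(-23)) - 1*238820 = 39 - 1*238820 = 39 - 238820 = -238781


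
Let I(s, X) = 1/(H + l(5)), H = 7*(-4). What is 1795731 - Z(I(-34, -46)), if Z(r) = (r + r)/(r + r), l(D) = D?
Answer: 1795730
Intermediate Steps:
H = -28
I(s, X) = -1/23 (I(s, X) = 1/(-28 + 5) = 1/(-23) = -1/23)
Z(r) = 1 (Z(r) = (2*r)/((2*r)) = (2*r)*(1/(2*r)) = 1)
1795731 - Z(I(-34, -46)) = 1795731 - 1*1 = 1795731 - 1 = 1795730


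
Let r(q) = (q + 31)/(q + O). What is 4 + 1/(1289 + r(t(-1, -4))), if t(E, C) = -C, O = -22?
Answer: 92686/23167 ≈ 4.0008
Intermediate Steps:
r(q) = (31 + q)/(-22 + q) (r(q) = (q + 31)/(q - 22) = (31 + q)/(-22 + q))
4 + 1/(1289 + r(t(-1, -4))) = 4 + 1/(1289 + (31 - 1*(-4))/(-22 - 1*(-4))) = 4 + 1/(1289 + (31 + 4)/(-22 + 4)) = 4 + 1/(1289 + 35/(-18)) = 4 + 1/(1289 - 1/18*35) = 4 + 1/(1289 - 35/18) = 4 + 1/(23167/18) = 4 + 18/23167 = 92686/23167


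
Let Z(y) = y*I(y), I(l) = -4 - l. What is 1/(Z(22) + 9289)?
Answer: 1/8717 ≈ 0.00011472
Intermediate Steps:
Z(y) = y*(-4 - y)
1/(Z(22) + 9289) = 1/(-1*22*(4 + 22) + 9289) = 1/(-1*22*26 + 9289) = 1/(-572 + 9289) = 1/8717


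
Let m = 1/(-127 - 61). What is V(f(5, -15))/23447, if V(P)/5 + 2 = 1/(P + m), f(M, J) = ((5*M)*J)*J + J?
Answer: -10545850/24729058513 ≈ -0.00042646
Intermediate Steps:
f(M, J) = J + 5*M*J² (f(M, J) = (5*J*M)*J + J = 5*M*J² + J = J + 5*M*J²)
m = -1/188 (m = 1/(-188) = -1/188 ≈ -0.0053191)
V(P) = -10 + 5/(-1/188 + P) (V(P) = -10 + 5/(P - 1/188) = -10 + 5/(-1/188 + P))
V(f(5, -15))/23447 = (10*(95 - (-2820)*(1 + 5*(-15)*5))/(-1 + 188*(-15*(1 + 5*(-15)*5))))/23447 = (10*(95 - (-2820)*(1 - 375))/(-1 + 188*(-15*(1 - 375))))*(1/23447) = (10*(95 - (-2820)*(-374))/(-1 + 188*(-15*(-374))))*(1/23447) = (10*(95 - 188*5610)/(-1 + 188*5610))*(1/23447) = (10*(95 - 1054680)/(-1 + 1054680))*(1/23447) = (10*(-1054585)/1054679)*(1/23447) = (10*(1/1054679)*(-1054585))*(1/23447) = -10545850/1054679*1/23447 = -10545850/24729058513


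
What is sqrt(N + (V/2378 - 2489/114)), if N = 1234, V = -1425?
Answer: sqrt(15415364787)/3567 ≈ 34.808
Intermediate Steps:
sqrt(N + (V/2378 - 2489/114)) = sqrt(1234 + (-1425/2378 - 2489/114)) = sqrt(1234 + (-1425*1/2378 - 2489*1/114)) = sqrt(1234 + (-1425/2378 - 131/6)) = sqrt(1234 - 80017/3567) = sqrt(4321661/3567) = sqrt(15415364787)/3567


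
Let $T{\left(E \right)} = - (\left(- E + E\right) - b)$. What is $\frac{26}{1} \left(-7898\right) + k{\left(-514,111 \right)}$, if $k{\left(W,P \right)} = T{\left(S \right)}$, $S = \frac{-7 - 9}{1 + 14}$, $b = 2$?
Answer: $-205346$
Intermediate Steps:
$S = - \frac{16}{15} \approx -1.0667$
$T{\left(E \right)} = 2$ ($T{\left(E \right)} = - (\left(- E + E\right) - 2) = - (0 - 2) = \left(-1\right) \left(-2\right) = 2$)
$k{\left(W,P \right)} = 2$
$\frac{26}{1} \left(-7898\right) + k{\left(-514,111 \right)} = \frac{26}{1} \left(-7898\right) + 2 = 26 \cdot 1 \left(-7898\right) + 2 = 26 \left(-7898\right) + 2 = -205348 + 2 = -205346$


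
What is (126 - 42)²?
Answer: 7056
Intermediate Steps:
(126 - 42)² = 84² = 7056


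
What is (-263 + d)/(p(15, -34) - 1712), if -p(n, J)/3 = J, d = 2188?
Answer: -55/46 ≈ -1.1957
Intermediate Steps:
p(n, J) = -3*J
(-263 + d)/(p(15, -34) - 1712) = (-263 + 2188)/(-3*(-34) - 1712) = 1925/(102 - 1712) = 1925/(-1610) = 1925*(-1/1610) = -55/46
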